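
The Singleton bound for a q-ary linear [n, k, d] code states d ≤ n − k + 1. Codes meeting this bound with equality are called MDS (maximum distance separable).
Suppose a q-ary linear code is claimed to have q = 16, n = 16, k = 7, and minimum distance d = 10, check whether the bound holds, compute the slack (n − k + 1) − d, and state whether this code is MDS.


Singleton RHS = n − k + 1 = 10, slack = 0, bound satisfied, MDS.

Singleton bound: d ≤ n − k + 1.
Here n = 16, k = 7, so n − k + 1 = 10.
Given d = 10, check d ≤ 10: YES.
Slack = (n − k + 1) − d = 0.
The code is MDS (slack = 0).
Description: the claimed parameters are [16, 7, 10]_16; such a code would be MDS (meets Singleton bound).


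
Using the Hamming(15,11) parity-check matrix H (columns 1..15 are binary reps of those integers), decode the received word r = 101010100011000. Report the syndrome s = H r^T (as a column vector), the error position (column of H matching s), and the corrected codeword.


s = (0, 1, 1, 1)^T, error position = 7, corrected codeword c = 101010000011000

Compute s = H r^T mod 2 one row at a time:
  s_1 = 0 + 0 + 0 + 1 + 1 + 0 + 0 + 0 = 2 ≡ 0 (mod 2).
  s_2 = 0 + 1 + 0 + 1 + 1 + 0 + 0 + 0 = 3 ≡ 1 (mod 2).
  s_3 = 0 + 1 + 0 + 1 + 0 + 1 + 0 + 0 = 3 ≡ 1 (mod 2).
  s_4 = 1 + 1 + 1 + 1 + 0 + 1 + 0 + 0 = 5 ≡ 1 (mod 2).
s = (0, 1, 1, 1)^T — this equals column 7 of H (binary 0111), so error is at position 7.
Correct: flip bit 7 of r = 101010100011000 to get c = 101010000011000.


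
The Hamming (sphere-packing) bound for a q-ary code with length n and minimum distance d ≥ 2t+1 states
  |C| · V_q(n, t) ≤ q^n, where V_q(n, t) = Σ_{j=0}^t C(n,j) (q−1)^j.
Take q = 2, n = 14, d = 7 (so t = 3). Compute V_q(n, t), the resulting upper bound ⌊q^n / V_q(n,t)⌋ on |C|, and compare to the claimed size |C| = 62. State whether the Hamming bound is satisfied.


V_q(n, t) = 470, q^n = 16384, Hamming bound = 34, |C| = 62 > bound (violated).

Step 1: Compute V_q(n, t) = Σ_{j=0}^3 C(n, j) (q−1)^j.
  j = 0: C(14,0)·(1)^0 = 1·1 = 1.
  j = 1: C(14,1)·(1)^1 = 14·1 = 14.
  j = 2: C(14,2)·(1)^2 = 91·1 = 91.
  j = 3: C(14,3)·(1)^3 = 364·1 = 364.
  V_q(n, t) = 1 + 14 + 91 + 364 = 470.
Step 2: q^n = 2^14 = 16384.
Step 3: Hamming bound ⌊q^n / V_q(n,t)⌋ = ⌊16384/470⌋ = 34.
Step 4: Compare |C| = 62 to 34: violated.
The claimed |C| lies above the Hamming bound, so no 2-ary code of length 14 with d ≥ 7 can have 62 codewords.


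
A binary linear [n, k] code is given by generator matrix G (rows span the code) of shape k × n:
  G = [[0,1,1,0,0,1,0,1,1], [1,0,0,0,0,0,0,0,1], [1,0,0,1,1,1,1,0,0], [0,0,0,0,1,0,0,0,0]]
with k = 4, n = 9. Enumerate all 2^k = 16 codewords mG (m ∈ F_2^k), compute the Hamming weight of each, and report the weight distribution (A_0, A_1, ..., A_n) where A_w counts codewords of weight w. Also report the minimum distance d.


Weight distribution: A_0 = 1, A_1 = 1, A_2 = 1, A_3 = 1, A_4 = 2, A_5 = 5, A_6 = 3, A_7 = 1, A_8 = 1. Minimum distance d = 1.

Enumerate all 2^4 = 16 messages m ∈ F_2^4.
For each, compute codeword c = mG in F_2^9, then tally its weight.
  m = 0000 → c = 000000000, weight = 0.
  m = 1000 → c = 011001011, weight = 5.
  m = 0100 → c = 100000001, weight = 2.
  m = 1100 → c = 111001010, weight = 5.
  m = 0010 → c = 100111100, weight = 5.
  m = 1010 → c = 111110111, weight = 8.
  m = 0110 → c = 000111101, weight = 5.
  m = 1110 → c = 011110110, weight = 6.
  m = 0001 → c = 000010000, weight = 1.
  m = 1001 → c = 011011011, weight = 6.
  m = 0101 → c = 100010001, weight = 3.
  m = 1101 → c = 111011010, weight = 6.
  m = 0011 → c = 100101100, weight = 4.
  m = 1011 → c = 111100111, weight = 7.
  m = 0111 → c = 000101101, weight = 4.
  m = 1111 → c = 011100110, weight = 5.
Tally weights:
  weight 0: 1 codewords.
  weight 1: 1 codewords.
  weight 2: 1 codewords.
  weight 3: 1 codewords.
  weight 4: 2 codewords.
  weight 5: 5 codewords.
  weight 6: 3 codewords.
  weight 7: 1 codewords.
  weight 8: 1 codewords.
Minimum distance d = smallest w > 0 with A_w > 0 = 1.
Sanity: Σ A_w = 16 = 2^4 = 16 ✓.


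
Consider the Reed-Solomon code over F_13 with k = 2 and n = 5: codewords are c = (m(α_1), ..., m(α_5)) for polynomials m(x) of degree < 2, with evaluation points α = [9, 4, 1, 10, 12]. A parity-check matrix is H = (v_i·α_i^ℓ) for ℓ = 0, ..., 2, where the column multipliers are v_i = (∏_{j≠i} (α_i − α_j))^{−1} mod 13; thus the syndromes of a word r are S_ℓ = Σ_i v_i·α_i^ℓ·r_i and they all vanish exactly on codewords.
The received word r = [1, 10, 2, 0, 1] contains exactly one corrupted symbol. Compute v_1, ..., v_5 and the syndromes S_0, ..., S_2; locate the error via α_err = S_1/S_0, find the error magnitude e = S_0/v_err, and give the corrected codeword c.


S = (7, 11, 8), error at position 1, error magnitude e = 8, c = [6, 10, 2, 0, 1].

Step 1: column multipliers v_i = (∏_{j≠i}(α_i − α_j))^{−1} mod 13.
  i = 1 (α = 9): (9−4)(9−1)(9−10)(9−12) = 5·8·(−1)·(−3) = 120 ≡ 3, so v_1 = 3^{−1} = 9 (mod 13).
  i = 2 (α = 4): (4−9)(4−1)(4−10)(4−12) = (−5)·3·(−6)·(−8) = −720 ≡ 8, so v_2 = 8^{−1} = 5 (mod 13).
  i = 3 (α = 1): (1−9)(1−4)(1−10)(1−12) = (−8)·(−3)·(−9)·(−11) = 2376 ≡ 10, so v_3 = 10^{−1} = 4 (mod 13).
  i = 4 (α = 10): (10−9)(10−4)(10−1)(10−12) = 1·6·9·(−2) = −108 ≡ 9, so v_4 = 9^{−1} = 3 (mod 13).
  i = 5 (α = 12): (12−9)(12−4)(12−1)(12−10) = 3·8·11·2 = 528 ≡ 8, so v_5 = 8^{−1} = 5 (mod 13).
  v = [9, 5, 4, 3, 5].
Step 2: syndromes of r = [1, 10, 2, 0, 1] (all sums mod 13).
  S_0 = Σ v_i r_i = 9·1 + 5·10 + 4·2 + 3·0 + 5·1 = 72 ≡ 7.
  S_1 = Σ v_i α_i r_i = 9·9·1 + 5·4·10 + 4·1·2 + 3·10·0 + 5·12·1 = 349 ≡ 11.
  α_i^2 mod 13 = [3, 3, 1, 9, 1].
  S_2 = Σ v_i α_i^2 r_i = 9·3·1 + 5·3·10 + 4·1·2 + 3·9·0 + 5·1·1 = 190 ≡ 8.
  S = (7, 11, 8) ≠ 0, so r is not a codeword (an error is present).
Step 3: locate the error. For a single error e at position i, S_ℓ = v_i·e·α_i^ℓ, so α_err = S_1/S_0.
  S_0^{−1} = 7^{−1} = 2 (mod 13), so α_err = 11·2 = 22 ≡ 9 = α_1. Error position i = 1.
  Consistency check: S_2/S_1 = 8·6 = 48 ≡ 9 = α_err ✓ (single-error assumption holds).
Step 4: error magnitude e = S_0/v_1 = S_0·∏_{j≠1}(α_1 − α_j) = 7·3 = 21 ≡ 8 (mod 13).
Step 5: correct position 1: c_1 = r_1 − e = 1 − 8 ≡ 6 (mod 13). Hence c = [6, 10, 2, 0, 1].
  Check: interpolating c through the α_i gives m(x) = 8 + 7·x (degree < 2) with m(α_i) = c_i for every i, so c is indeed a codeword.


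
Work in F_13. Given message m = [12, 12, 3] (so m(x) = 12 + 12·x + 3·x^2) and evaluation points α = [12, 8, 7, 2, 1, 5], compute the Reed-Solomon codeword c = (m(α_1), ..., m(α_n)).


c = [3, 1, 9, 9, 1, 4]

Message polynomial: m(x) = 12 + 12·x + 3·x^2 (mod 13).
For each evaluation point α_i, compute m(α_i) mod 13:
  α_1 = 12: Horner steps 3 → 9 → 3, so m(12) = 3.
  α_2 = 8: Horner steps 3 → 10 → 1, so m(8) = 1.
  α_3 = 7: Horner steps 3 → 7 → 9, so m(7) = 9.
  α_4 = 2: Horner steps 3 → 5 → 9, so m(2) = 9.
  α_5 = 1: Horner steps 3 → 2 → 1, so m(1) = 1.
  α_6 = 5: Horner steps 3 → 1 → 4, so m(5) = 4.
Codeword c = [3, 1, 9, 9, 1, 4] ∈ F_13^6.


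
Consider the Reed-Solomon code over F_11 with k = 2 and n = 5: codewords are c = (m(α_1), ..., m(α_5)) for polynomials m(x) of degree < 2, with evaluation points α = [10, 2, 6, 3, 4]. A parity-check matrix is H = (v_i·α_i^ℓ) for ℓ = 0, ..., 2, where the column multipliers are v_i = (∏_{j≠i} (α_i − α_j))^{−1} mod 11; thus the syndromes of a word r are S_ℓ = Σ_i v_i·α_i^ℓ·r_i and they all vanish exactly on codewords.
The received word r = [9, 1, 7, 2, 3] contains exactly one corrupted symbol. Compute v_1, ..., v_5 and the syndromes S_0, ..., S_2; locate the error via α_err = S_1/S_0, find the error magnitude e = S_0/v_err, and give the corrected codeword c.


S = (8, 4, 2), error at position 3, error magnitude e = 2, c = [9, 1, 5, 2, 3].

Step 1: column multipliers v_i = (∏_{j≠i}(α_i − α_j))^{−1} mod 11.
  i = 1 (α = 10): (10−2)(10−6)(10−3)(10−4) = 8·4·7·6 = 1344 ≡ 2, so v_1 = 2^{−1} = 6 (mod 11).
  i = 2 (α = 2): (2−10)(2−6)(2−3)(2−4) = (−8)·(−4)·(−1)·(−2) = 64 ≡ 9, so v_2 = 9^{−1} = 5 (mod 11).
  i = 3 (α = 6): (6−10)(6−2)(6−3)(6−4) = (−4)·4·3·2 = −96 ≡ 3, so v_3 = 3^{−1} = 4 (mod 11).
  i = 4 (α = 3): (3−10)(3−2)(3−6)(3−4) = (−7)·1·(−3)·(−1) = −21 ≡ 1, so v_4 = 1^{−1} = 1 (mod 11).
  i = 5 (α = 4): (4−10)(4−2)(4−6)(4−3) = (−6)·2·(−2)·1 = 24 ≡ 2, so v_5 = 2^{−1} = 6 (mod 11).
  v = [6, 5, 4, 1, 6].
Step 2: syndromes of r = [9, 1, 7, 2, 3] (all sums mod 11).
  S_0 = Σ v_i r_i = 6·9 + 5·1 + 4·7 + 1·2 + 6·3 = 107 ≡ 8.
  S_1 = Σ v_i α_i r_i = 6·10·9 + 5·2·1 + 4·6·7 + 1·3·2 + 6·4·3 = 796 ≡ 4.
  α_i^2 mod 11 = [1, 4, 3, 9, 5].
  S_2 = Σ v_i α_i^2 r_i = 6·1·9 + 5·4·1 + 4·3·7 + 1·9·2 + 6·5·3 = 266 ≡ 2.
  S = (8, 4, 2) ≠ 0, so r is not a codeword (an error is present).
Step 3: locate the error. For a single error e at position i, S_ℓ = v_i·e·α_i^ℓ, so α_err = S_1/S_0.
  S_0^{−1} = 8^{−1} = 7 (mod 11), so α_err = 4·7 = 28 ≡ 6 = α_3. Error position i = 3.
  Consistency check: S_2/S_1 = 2·3 = 6 ≡ 6 = α_err ✓ (single-error assumption holds).
Step 4: error magnitude e = S_0/v_3 = S_0·∏_{j≠3}(α_3 − α_j) = 8·3 = 24 ≡ 2 (mod 11).
Step 5: correct position 3: c_3 = r_3 − e = 7 − 2 ≡ 5 (mod 11). Hence c = [9, 1, 5, 2, 3].
  Check: interpolating c through the α_i gives m(x) = 10 + 1·x (degree < 2) with m(α_i) = c_i for every i, so c is indeed a codeword.


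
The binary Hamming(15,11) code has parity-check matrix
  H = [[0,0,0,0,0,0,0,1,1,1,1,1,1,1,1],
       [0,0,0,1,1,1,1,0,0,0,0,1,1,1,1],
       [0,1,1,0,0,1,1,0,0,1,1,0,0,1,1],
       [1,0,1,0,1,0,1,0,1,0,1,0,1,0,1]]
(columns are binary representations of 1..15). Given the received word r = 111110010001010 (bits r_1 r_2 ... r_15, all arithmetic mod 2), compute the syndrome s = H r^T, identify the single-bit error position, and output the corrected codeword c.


s = (1, 0, 1, 1)^T, error position = 11, corrected codeword c = 111110010011010

Compute s = H r^T mod 2 one row at a time:
  s_1 = 1 + 0 + 0 + 0 + 1 + 0 + 1 + 0 = 3 ≡ 1 (mod 2).
  s_2 = 1 + 1 + 0 + 0 + 1 + 0 + 1 + 0 = 4 ≡ 0 (mod 2).
  s_3 = 1 + 1 + 0 + 0 + 0 + 0 + 1 + 0 = 3 ≡ 1 (mod 2).
  s_4 = 1 + 1 + 1 + 0 + 0 + 0 + 0 + 0 = 3 ≡ 1 (mod 2).
s = (1, 0, 1, 1)^T — this equals column 11 of H (binary 1011), so error is at position 11.
Correct: flip bit 11 of r = 111110010001010 to get c = 111110010011010.


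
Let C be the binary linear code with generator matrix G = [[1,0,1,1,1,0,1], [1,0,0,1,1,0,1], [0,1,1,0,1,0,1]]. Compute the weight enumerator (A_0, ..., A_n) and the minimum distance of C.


Weight distribution: A_0 = 1, A_1 = 1, A_3 = 2, A_4 = 3, A_5 = 1. Minimum distance d = 1.

Enumerate all 2^3 = 8 messages m ∈ F_2^3.
For each, compute codeword c = mG in F_2^7, then tally its weight.
  m = 000 → c = 0000000, weight = 0.
  m = 100 → c = 1011101, weight = 5.
  m = 010 → c = 1001101, weight = 4.
  m = 110 → c = 0010000, weight = 1.
  m = 001 → c = 0110101, weight = 4.
  m = 101 → c = 1101000, weight = 3.
  m = 011 → c = 1111000, weight = 4.
  m = 111 → c = 0100101, weight = 3.
Tally weights:
  weight 0: 1 codewords.
  weight 1: 1 codewords.
  weight 3: 2 codewords.
  weight 4: 3 codewords.
  weight 5: 1 codewords.
Minimum distance d = smallest w > 0 with A_w > 0 = 1.
Sanity: Σ A_w = 8 = 2^3 = 8 ✓.


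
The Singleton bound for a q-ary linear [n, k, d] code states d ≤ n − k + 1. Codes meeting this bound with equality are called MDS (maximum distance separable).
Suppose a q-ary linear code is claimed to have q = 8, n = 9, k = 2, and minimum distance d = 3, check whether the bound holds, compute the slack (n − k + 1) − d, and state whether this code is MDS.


Singleton RHS = n − k + 1 = 8, slack = 5, bound satisfied, not MDS.

Singleton bound: d ≤ n − k + 1.
Here n = 9, k = 2, so n − k + 1 = 8.
Given d = 3, check d ≤ 8: YES.
Slack = (n − k + 1) − d = 5.
The code is NOT MDS (slack = 5 > 0).
Description: the claimed parameters are [9, 2, 3]_8; such a code would be non-MDS.


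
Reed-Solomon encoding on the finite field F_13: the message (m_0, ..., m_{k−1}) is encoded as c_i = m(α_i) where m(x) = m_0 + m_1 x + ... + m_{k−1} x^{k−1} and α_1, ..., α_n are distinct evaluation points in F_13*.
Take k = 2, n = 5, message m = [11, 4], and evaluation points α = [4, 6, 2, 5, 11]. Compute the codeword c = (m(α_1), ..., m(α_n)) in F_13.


c = [1, 9, 6, 5, 3]

Message polynomial: m(x) = 11 + 4·x (mod 13).
For each evaluation point α_i, compute m(α_i) mod 13:
  α_1 = 4: Horner steps 4 → 1, so m(4) = 1.
  α_2 = 6: Horner steps 4 → 9, so m(6) = 9.
  α_3 = 2: Horner steps 4 → 6, so m(2) = 6.
  α_4 = 5: Horner steps 4 → 5, so m(5) = 5.
  α_5 = 11: Horner steps 4 → 3, so m(11) = 3.
Codeword c = [1, 9, 6, 5, 3] ∈ F_13^5.


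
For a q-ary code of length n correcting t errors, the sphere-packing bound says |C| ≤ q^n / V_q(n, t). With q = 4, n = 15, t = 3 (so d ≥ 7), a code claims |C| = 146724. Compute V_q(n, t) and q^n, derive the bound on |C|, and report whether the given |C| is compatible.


V_q(n, t) = 13276, q^n = 1073741824, Hamming bound = 80878, |C| = 146724 > bound (violated).

Step 1: Compute V_q(n, t) = Σ_{j=0}^3 C(n, j) (q−1)^j.
  j = 0: C(15,0)·(3)^0 = 1·1 = 1.
  j = 1: C(15,1)·(3)^1 = 15·3 = 45.
  j = 2: C(15,2)·(3)^2 = 105·9 = 945.
  j = 3: C(15,3)·(3)^3 = 455·27 = 12285.
  V_q(n, t) = 1 + 45 + 945 + 12285 = 13276.
Step 2: q^n = 4^15 = 1073741824.
Step 3: Hamming bound ⌊q^n / V_q(n,t)⌋ = ⌊1073741824/13276⌋ = 80878.
Step 4: Compare |C| = 146724 to 80878: violated.
The claimed |C| lies above the Hamming bound, so no 4-ary code of length 15 with d ≥ 7 can have 146724 codewords.


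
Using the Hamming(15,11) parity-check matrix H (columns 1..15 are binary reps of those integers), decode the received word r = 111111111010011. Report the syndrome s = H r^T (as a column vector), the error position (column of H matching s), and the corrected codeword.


s = (1, 0, 1, 1)^T, error position = 11, corrected codeword c = 111111111000011

Compute s = H r^T mod 2 one row at a time:
  s_1 = 1 + 1 + 0 + 1 + 0 + 0 + 1 + 1 = 5 ≡ 1 (mod 2).
  s_2 = 1 + 1 + 1 + 1 + 0 + 0 + 1 + 1 = 6 ≡ 0 (mod 2).
  s_3 = 1 + 1 + 1 + 1 + 0 + 1 + 1 + 1 = 7 ≡ 1 (mod 2).
  s_4 = 1 + 1 + 1 + 1 + 1 + 1 + 0 + 1 = 7 ≡ 1 (mod 2).
s = (1, 0, 1, 1)^T — this equals column 11 of H (binary 1011), so error is at position 11.
Correct: flip bit 11 of r = 111111111010011 to get c = 111111111000011.


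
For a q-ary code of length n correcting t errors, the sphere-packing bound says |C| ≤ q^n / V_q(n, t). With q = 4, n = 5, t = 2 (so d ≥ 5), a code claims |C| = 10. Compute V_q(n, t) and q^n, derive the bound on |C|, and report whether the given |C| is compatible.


V_q(n, t) = 106, q^n = 1024, Hamming bound = 9, |C| = 10 > bound (violated).

Step 1: Compute V_q(n, t) = Σ_{j=0}^2 C(n, j) (q−1)^j.
  j = 0: C(5,0)·(3)^0 = 1·1 = 1.
  j = 1: C(5,1)·(3)^1 = 5·3 = 15.
  j = 2: C(5,2)·(3)^2 = 10·9 = 90.
  V_q(n, t) = 1 + 15 + 90 = 106.
Step 2: q^n = 4^5 = 1024.
Step 3: Hamming bound ⌊q^n / V_q(n,t)⌋ = ⌊1024/106⌋ = 9.
Step 4: Compare |C| = 10 to 9: violated.
The claimed |C| lies above the Hamming bound, so no 4-ary code of length 5 with d ≥ 5 can have 10 codewords.


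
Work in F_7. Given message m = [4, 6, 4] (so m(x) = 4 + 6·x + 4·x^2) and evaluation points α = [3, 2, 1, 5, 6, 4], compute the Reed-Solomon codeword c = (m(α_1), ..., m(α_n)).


c = [2, 4, 0, 1, 2, 1]

Message polynomial: m(x) = 4 + 6·x + 4·x^2 (mod 7).
For each evaluation point α_i, compute m(α_i) mod 7:
  α_1 = 3: Horner steps 4 → 4 → 2, so m(3) = 2.
  α_2 = 2: Horner steps 4 → 0 → 4, so m(2) = 4.
  α_3 = 1: Horner steps 4 → 3 → 0, so m(1) = 0.
  α_4 = 5: Horner steps 4 → 5 → 1, so m(5) = 1.
  α_5 = 6: Horner steps 4 → 2 → 2, so m(6) = 2.
  α_6 = 4: Horner steps 4 → 1 → 1, so m(4) = 1.
Codeword c = [2, 4, 0, 1, 2, 1] ∈ F_7^6.


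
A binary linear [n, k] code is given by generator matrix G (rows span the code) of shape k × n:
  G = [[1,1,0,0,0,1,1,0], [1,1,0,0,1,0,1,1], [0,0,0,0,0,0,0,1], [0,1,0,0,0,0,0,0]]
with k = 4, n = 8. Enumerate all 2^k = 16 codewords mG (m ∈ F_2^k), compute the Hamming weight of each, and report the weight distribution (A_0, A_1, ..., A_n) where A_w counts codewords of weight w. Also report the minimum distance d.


Weight distribution: A_0 = 1, A_1 = 2, A_2 = 2, A_3 = 4, A_4 = 5, A_5 = 2. Minimum distance d = 1.

Enumerate all 2^4 = 16 messages m ∈ F_2^4.
For each, compute codeword c = mG in F_2^8, then tally its weight.
  m = 0000 → c = 00000000, weight = 0.
  m = 1000 → c = 11000110, weight = 4.
  m = 0100 → c = 11001011, weight = 5.
  m = 1100 → c = 00001101, weight = 3.
  m = 0010 → c = 00000001, weight = 1.
  m = 1010 → c = 11000111, weight = 5.
  m = 0110 → c = 11001010, weight = 4.
  m = 1110 → c = 00001100, weight = 2.
  m = 0001 → c = 01000000, weight = 1.
  m = 1001 → c = 10000110, weight = 3.
  m = 0101 → c = 10001011, weight = 4.
  m = 1101 → c = 01001101, weight = 4.
  m = 0011 → c = 01000001, weight = 2.
  m = 1011 → c = 10000111, weight = 4.
  m = 0111 → c = 10001010, weight = 3.
  m = 1111 → c = 01001100, weight = 3.
Tally weights:
  weight 0: 1 codewords.
  weight 1: 2 codewords.
  weight 2: 2 codewords.
  weight 3: 4 codewords.
  weight 4: 5 codewords.
  weight 5: 2 codewords.
Minimum distance d = smallest w > 0 with A_w > 0 = 1.
Sanity: Σ A_w = 16 = 2^4 = 16 ✓.


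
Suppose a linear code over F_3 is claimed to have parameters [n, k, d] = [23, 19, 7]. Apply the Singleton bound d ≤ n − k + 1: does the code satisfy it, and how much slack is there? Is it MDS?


Singleton RHS = n − k + 1 = 5, slack = -2, bound violated (no such code; not MDS).

Singleton bound: d ≤ n − k + 1.
Here n = 23, k = 19, so n − k + 1 = 5.
Given d = 7, check d ≤ 5: NO.
Slack = (n − k + 1) − d = -2.
The slack is negative: d = 7 exceeds n − k + 1 = 5 by 2, so the Singleton bound is violated and no linear [23, 19, 7]_3 code can exist. In particular it is not MDS (MDS requires d = n − k + 1 exactly).
Description: the claimed parameters are [23, 19, 7]_3; such a code would be impossible (violates the Singleton bound).


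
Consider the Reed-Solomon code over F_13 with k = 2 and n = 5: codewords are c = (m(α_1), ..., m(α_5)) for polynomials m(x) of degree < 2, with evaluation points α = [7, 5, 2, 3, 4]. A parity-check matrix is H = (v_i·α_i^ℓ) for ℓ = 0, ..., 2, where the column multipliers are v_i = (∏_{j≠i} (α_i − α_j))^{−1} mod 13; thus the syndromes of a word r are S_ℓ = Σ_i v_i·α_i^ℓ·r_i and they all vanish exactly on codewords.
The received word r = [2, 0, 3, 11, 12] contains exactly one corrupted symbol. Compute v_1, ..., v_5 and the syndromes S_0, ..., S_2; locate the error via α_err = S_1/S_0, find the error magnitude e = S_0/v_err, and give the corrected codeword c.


S = (8, 3, 6), error at position 3, error magnitude e = 6, c = [2, 0, 10, 11, 12].

Step 1: column multipliers v_i = (∏_{j≠i}(α_i − α_j))^{−1} mod 13.
  i = 1 (α = 7): (7−5)(7−2)(7−3)(7−4) = 2·5·4·3 = 120 ≡ 3, so v_1 = 3^{−1} = 9 (mod 13).
  i = 2 (α = 5): (5−7)(5−2)(5−3)(5−4) = (−2)·3·2·1 = −12 ≡ 1, so v_2 = 1^{−1} = 1 (mod 13).
  i = 3 (α = 2): (2−7)(2−5)(2−3)(2−4) = (−5)·(−3)·(−1)·(−2) = 30 ≡ 4, so v_3 = 4^{−1} = 10 (mod 13).
  i = 4 (α = 3): (3−7)(3−5)(3−2)(3−4) = (−4)·(−2)·1·(−1) = −8 ≡ 5, so v_4 = 5^{−1} = 8 (mod 13).
  i = 5 (α = 4): (4−7)(4−5)(4−2)(4−3) = (−3)·(−1)·2·1 = 6 ≡ 6, so v_5 = 6^{−1} = 11 (mod 13).
  v = [9, 1, 10, 8, 11].
Step 2: syndromes of r = [2, 0, 3, 11, 12] (all sums mod 13).
  S_0 = Σ v_i r_i = 9·2 + 1·0 + 10·3 + 8·11 + 11·12 = 268 ≡ 8.
  S_1 = Σ v_i α_i r_i = 9·7·2 + 1·5·0 + 10·2·3 + 8·3·11 + 11·4·12 = 978 ≡ 3.
  α_i^2 mod 13 = [10, 12, 4, 9, 3].
  S_2 = Σ v_i α_i^2 r_i = 9·10·2 + 1·12·0 + 10·4·3 + 8·9·11 + 11·3·12 = 1488 ≡ 6.
  S = (8, 3, 6) ≠ 0, so r is not a codeword (an error is present).
Step 3: locate the error. For a single error e at position i, S_ℓ = v_i·e·α_i^ℓ, so α_err = S_1/S_0.
  S_0^{−1} = 8^{−1} = 5 (mod 13), so α_err = 3·5 = 15 ≡ 2 = α_3. Error position i = 3.
  Consistency check: S_2/S_1 = 6·9 = 54 ≡ 2 = α_err ✓ (single-error assumption holds).
Step 4: error magnitude e = S_0/v_3 = S_0·∏_{j≠3}(α_3 − α_j) = 8·4 = 32 ≡ 6 (mod 13).
Step 5: correct position 3: c_3 = r_3 − e = 3 − 6 ≡ 10 (mod 13). Hence c = [2, 0, 10, 11, 12].
  Check: interpolating c through the α_i gives m(x) = 8 + 1·x (degree < 2) with m(α_i) = c_i for every i, so c is indeed a codeword.


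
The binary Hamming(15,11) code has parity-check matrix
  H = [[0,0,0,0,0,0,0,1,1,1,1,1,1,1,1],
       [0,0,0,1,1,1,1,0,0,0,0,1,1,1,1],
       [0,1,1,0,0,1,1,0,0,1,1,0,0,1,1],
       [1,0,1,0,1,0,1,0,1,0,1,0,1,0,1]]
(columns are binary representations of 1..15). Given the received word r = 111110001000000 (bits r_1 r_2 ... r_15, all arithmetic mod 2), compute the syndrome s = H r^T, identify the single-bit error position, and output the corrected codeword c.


s = (1, 0, 0, 0)^T, error position = 8, corrected codeword c = 111110011000000

Compute s = H r^T mod 2 one row at a time:
  s_1 = 0 + 1 + 0 + 0 + 0 + 0 + 0 + 0 = 1 ≡ 1 (mod 2).
  s_2 = 1 + 1 + 0 + 0 + 0 + 0 + 0 + 0 = 2 ≡ 0 (mod 2).
  s_3 = 1 + 1 + 0 + 0 + 0 + 0 + 0 + 0 = 2 ≡ 0 (mod 2).
  s_4 = 1 + 1 + 1 + 0 + 1 + 0 + 0 + 0 = 4 ≡ 0 (mod 2).
s = (1, 0, 0, 0)^T — this equals column 8 of H (binary 1000), so error is at position 8.
Correct: flip bit 8 of r = 111110001000000 to get c = 111110011000000.


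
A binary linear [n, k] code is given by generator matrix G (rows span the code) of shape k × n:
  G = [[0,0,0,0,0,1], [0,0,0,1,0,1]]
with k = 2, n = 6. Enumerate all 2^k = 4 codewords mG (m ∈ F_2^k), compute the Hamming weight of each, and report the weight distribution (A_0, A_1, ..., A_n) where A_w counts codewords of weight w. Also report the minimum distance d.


Weight distribution: A_0 = 1, A_1 = 2, A_2 = 1. Minimum distance d = 1.

Enumerate all 2^2 = 4 messages m ∈ F_2^2.
For each, compute codeword c = mG in F_2^6, then tally its weight.
  m = 00 → c = 000000, weight = 0.
  m = 10 → c = 000001, weight = 1.
  m = 01 → c = 000101, weight = 2.
  m = 11 → c = 000100, weight = 1.
Tally weights:
  weight 0: 1 codewords.
  weight 1: 2 codewords.
  weight 2: 1 codewords.
Minimum distance d = smallest w > 0 with A_w > 0 = 1.
Sanity: Σ A_w = 4 = 2^2 = 4 ✓.


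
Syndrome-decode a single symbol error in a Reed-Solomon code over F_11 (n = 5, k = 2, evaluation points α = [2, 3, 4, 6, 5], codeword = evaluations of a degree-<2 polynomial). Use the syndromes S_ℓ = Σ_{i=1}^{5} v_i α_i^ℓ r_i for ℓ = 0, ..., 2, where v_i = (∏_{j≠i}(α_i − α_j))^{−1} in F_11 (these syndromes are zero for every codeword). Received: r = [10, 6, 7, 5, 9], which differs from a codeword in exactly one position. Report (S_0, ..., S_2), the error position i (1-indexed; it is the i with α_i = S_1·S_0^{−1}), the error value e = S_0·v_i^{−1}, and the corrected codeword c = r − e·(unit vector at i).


S = (4, 5, 9), error at position 3, error magnitude e = 5, c = [10, 6, 2, 5, 9].

Step 1: column multipliers v_i = (∏_{j≠i}(α_i − α_j))^{−1} mod 11.
  i = 1 (α = 2): (2−3)(2−4)(2−6)(2−5) = (−1)·(−2)·(−4)·(−3) = 24 ≡ 2, so v_1 = 2^{−1} = 6 (mod 11).
  i = 2 (α = 3): (3−2)(3−4)(3−6)(3−5) = 1·(−1)·(−3)·(−2) = −6 ≡ 5, so v_2 = 5^{−1} = 9 (mod 11).
  i = 3 (α = 4): (4−2)(4−3)(4−6)(4−5) = 2·1·(−2)·(−1) = 4 ≡ 4, so v_3 = 4^{−1} = 3 (mod 11).
  i = 4 (α = 6): (6−2)(6−3)(6−4)(6−5) = 4·3·2·1 = 24 ≡ 2, so v_4 = 2^{−1} = 6 (mod 11).
  i = 5 (α = 5): (5−2)(5−3)(5−4)(5−6) = 3·2·1·(−1) = −6 ≡ 5, so v_5 = 5^{−1} = 9 (mod 11).
  v = [6, 9, 3, 6, 9].
Step 2: syndromes of r = [10, 6, 7, 5, 9] (all sums mod 11).
  S_0 = Σ v_i r_i = 6·10 + 9·6 + 3·7 + 6·5 + 9·9 = 246 ≡ 4.
  S_1 = Σ v_i α_i r_i = 6·2·10 + 9·3·6 + 3·4·7 + 6·6·5 + 9·5·9 = 951 ≡ 5.
  α_i^2 mod 11 = [4, 9, 5, 3, 3].
  S_2 = Σ v_i α_i^2 r_i = 6·4·10 + 9·9·6 + 3·5·7 + 6·3·5 + 9·3·9 = 1164 ≡ 9.
  S = (4, 5, 9) ≠ 0, so r is not a codeword (an error is present).
Step 3: locate the error. For a single error e at position i, S_ℓ = v_i·e·α_i^ℓ, so α_err = S_1/S_0.
  S_0^{−1} = 4^{−1} = 3 (mod 11), so α_err = 5·3 = 15 ≡ 4 = α_3. Error position i = 3.
  Consistency check: S_2/S_1 = 9·9 = 81 ≡ 4 = α_err ✓ (single-error assumption holds).
Step 4: error magnitude e = S_0/v_3 = S_0·∏_{j≠3}(α_3 − α_j) = 4·4 = 16 ≡ 5 (mod 11).
Step 5: correct position 3: c_3 = r_3 − e = 7 − 5 ≡ 2 (mod 11). Hence c = [10, 6, 2, 5, 9].
  Check: interpolating c through the α_i gives m(x) = 7 + 7·x (degree < 2) with m(α_i) = c_i for every i, so c is indeed a codeword.


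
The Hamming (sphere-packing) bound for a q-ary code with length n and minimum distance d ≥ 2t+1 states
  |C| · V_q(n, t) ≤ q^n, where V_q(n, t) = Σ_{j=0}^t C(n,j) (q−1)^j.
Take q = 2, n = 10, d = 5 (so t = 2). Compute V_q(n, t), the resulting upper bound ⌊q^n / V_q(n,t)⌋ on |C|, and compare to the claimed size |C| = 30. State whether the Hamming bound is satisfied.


V_q(n, t) = 56, q^n = 1024, Hamming bound = 18, |C| = 30 > bound (violated).

Step 1: Compute V_q(n, t) = Σ_{j=0}^2 C(n, j) (q−1)^j.
  j = 0: C(10,0)·(1)^0 = 1·1 = 1.
  j = 1: C(10,1)·(1)^1 = 10·1 = 10.
  j = 2: C(10,2)·(1)^2 = 45·1 = 45.
  V_q(n, t) = 1 + 10 + 45 = 56.
Step 2: q^n = 2^10 = 1024.
Step 3: Hamming bound ⌊q^n / V_q(n,t)⌋ = ⌊1024/56⌋ = 18.
Step 4: Compare |C| = 30 to 18: violated.
The claimed |C| lies above the Hamming bound, so no 2-ary code of length 10 with d ≥ 5 can have 30 codewords.


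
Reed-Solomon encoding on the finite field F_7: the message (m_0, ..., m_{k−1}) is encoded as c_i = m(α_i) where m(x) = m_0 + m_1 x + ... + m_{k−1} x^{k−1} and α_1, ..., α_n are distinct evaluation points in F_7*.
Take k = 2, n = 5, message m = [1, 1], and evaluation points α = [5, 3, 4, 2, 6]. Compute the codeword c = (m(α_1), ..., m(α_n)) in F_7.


c = [6, 4, 5, 3, 0]

Message polynomial: m(x) = 1 + 1·x (mod 7).
For each evaluation point α_i, compute m(α_i) mod 7:
  α_1 = 5: Horner steps 1 → 6, so m(5) = 6.
  α_2 = 3: Horner steps 1 → 4, so m(3) = 4.
  α_3 = 4: Horner steps 1 → 5, so m(4) = 5.
  α_4 = 2: Horner steps 1 → 3, so m(2) = 3.
  α_5 = 6: Horner steps 1 → 0, so m(6) = 0.
Codeword c = [6, 4, 5, 3, 0] ∈ F_7^5.


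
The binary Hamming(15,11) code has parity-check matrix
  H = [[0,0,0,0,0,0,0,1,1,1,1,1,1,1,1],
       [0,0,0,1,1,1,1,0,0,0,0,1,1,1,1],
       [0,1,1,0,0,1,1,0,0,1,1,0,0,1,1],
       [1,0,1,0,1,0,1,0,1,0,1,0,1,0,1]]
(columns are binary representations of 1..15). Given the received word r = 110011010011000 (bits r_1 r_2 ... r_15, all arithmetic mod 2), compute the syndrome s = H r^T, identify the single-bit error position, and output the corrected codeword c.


s = (1, 1, 1, 1)^T, error position = 15, corrected codeword c = 110011010011001

Compute s = H r^T mod 2 one row at a time:
  s_1 = 1 + 0 + 0 + 1 + 1 + 0 + 0 + 0 = 3 ≡ 1 (mod 2).
  s_2 = 0 + 1 + 1 + 0 + 1 + 0 + 0 + 0 = 3 ≡ 1 (mod 2).
  s_3 = 1 + 0 + 1 + 0 + 0 + 1 + 0 + 0 = 3 ≡ 1 (mod 2).
  s_4 = 1 + 0 + 1 + 0 + 0 + 1 + 0 + 0 = 3 ≡ 1 (mod 2).
s = (1, 1, 1, 1)^T — this equals column 15 of H (binary 1111), so error is at position 15.
Correct: flip bit 15 of r = 110011010011000 to get c = 110011010011001.


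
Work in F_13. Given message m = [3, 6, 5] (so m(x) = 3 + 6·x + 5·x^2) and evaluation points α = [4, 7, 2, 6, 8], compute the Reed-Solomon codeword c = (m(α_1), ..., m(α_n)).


c = [3, 4, 9, 11, 7]

Message polynomial: m(x) = 3 + 6·x + 5·x^2 (mod 13).
For each evaluation point α_i, compute m(α_i) mod 13:
  α_1 = 4: Horner steps 5 → 0 → 3, so m(4) = 3.
  α_2 = 7: Horner steps 5 → 2 → 4, so m(7) = 4.
  α_3 = 2: Horner steps 5 → 3 → 9, so m(2) = 9.
  α_4 = 6: Horner steps 5 → 10 → 11, so m(6) = 11.
  α_5 = 8: Horner steps 5 → 7 → 7, so m(8) = 7.
Codeword c = [3, 4, 9, 11, 7] ∈ F_13^5.


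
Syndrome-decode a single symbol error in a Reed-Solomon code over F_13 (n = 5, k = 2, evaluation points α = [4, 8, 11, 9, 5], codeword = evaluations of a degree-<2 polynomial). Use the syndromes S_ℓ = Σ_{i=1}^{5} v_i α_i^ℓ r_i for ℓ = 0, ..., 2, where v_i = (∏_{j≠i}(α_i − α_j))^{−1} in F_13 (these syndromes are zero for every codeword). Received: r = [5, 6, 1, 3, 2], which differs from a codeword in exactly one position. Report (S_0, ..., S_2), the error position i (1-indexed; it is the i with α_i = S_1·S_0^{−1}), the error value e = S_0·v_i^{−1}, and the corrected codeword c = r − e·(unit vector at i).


S = (6, 1, 11), error at position 3, error magnitude e = 4, c = [5, 6, 10, 3, 2].

Step 1: column multipliers v_i = (∏_{j≠i}(α_i − α_j))^{−1} mod 13.
  i = 1 (α = 4): (4−8)(4−11)(4−9)(4−5) = (−4)·(−7)·(−5)·(−1) = 140 ≡ 10, so v_1 = 10^{−1} = 4 (mod 13).
  i = 2 (α = 8): (8−4)(8−11)(8−9)(8−5) = 4·(−3)·(−1)·3 = 36 ≡ 10, so v_2 = 10^{−1} = 4 (mod 13).
  i = 3 (α = 11): (11−4)(11−8)(11−9)(11−5) = 7·3·2·6 = 252 ≡ 5, so v_3 = 5^{−1} = 8 (mod 13).
  i = 4 (α = 9): (9−4)(9−8)(9−11)(9−5) = 5·1·(−2)·4 = −40 ≡ 12, so v_4 = 12^{−1} = 12 (mod 13).
  i = 5 (α = 5): (5−4)(5−8)(5−11)(5−9) = 1·(−3)·(−6)·(−4) = −72 ≡ 6, so v_5 = 6^{−1} = 11 (mod 13).
  v = [4, 4, 8, 12, 11].
Step 2: syndromes of r = [5, 6, 1, 3, 2] (all sums mod 13).
  S_0 = Σ v_i r_i = 4·5 + 4·6 + 8·1 + 12·3 + 11·2 = 110 ≡ 6.
  S_1 = Σ v_i α_i r_i = 4·4·5 + 4·8·6 + 8·11·1 + 12·9·3 + 11·5·2 = 794 ≡ 1.
  α_i^2 mod 13 = [3, 12, 4, 3, 12].
  S_2 = Σ v_i α_i^2 r_i = 4·3·5 + 4·12·6 + 8·4·1 + 12·3·3 + 11·12·2 = 752 ≡ 11.
  S = (6, 1, 11) ≠ 0, so r is not a codeword (an error is present).
Step 3: locate the error. For a single error e at position i, S_ℓ = v_i·e·α_i^ℓ, so α_err = S_1/S_0.
  S_0^{−1} = 6^{−1} = 11 (mod 13), so α_err = 1·11 = 11 ≡ 11 = α_3. Error position i = 3.
  Consistency check: S_2/S_1 = 11·1 = 11 ≡ 11 = α_err ✓ (single-error assumption holds).
Step 4: error magnitude e = S_0/v_3 = S_0·∏_{j≠3}(α_3 − α_j) = 6·5 = 30 ≡ 4 (mod 13).
Step 5: correct position 3: c_3 = r_3 − e = 1 − 4 ≡ 10 (mod 13). Hence c = [5, 6, 10, 3, 2].
  Check: interpolating c through the α_i gives m(x) = 4 + 10·x (degree < 2) with m(α_i) = c_i for every i, so c is indeed a codeword.


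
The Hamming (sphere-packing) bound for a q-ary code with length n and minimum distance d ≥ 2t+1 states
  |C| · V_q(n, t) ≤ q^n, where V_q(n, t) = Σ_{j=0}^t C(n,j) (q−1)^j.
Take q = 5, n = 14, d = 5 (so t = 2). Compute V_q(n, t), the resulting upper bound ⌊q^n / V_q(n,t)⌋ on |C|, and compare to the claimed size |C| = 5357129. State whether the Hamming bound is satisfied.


V_q(n, t) = 1513, q^n = 6103515625, Hamming bound = 4034048, |C| = 5357129 > bound (violated).

Step 1: Compute V_q(n, t) = Σ_{j=0}^2 C(n, j) (q−1)^j.
  j = 0: C(14,0)·(4)^0 = 1·1 = 1.
  j = 1: C(14,1)·(4)^1 = 14·4 = 56.
  j = 2: C(14,2)·(4)^2 = 91·16 = 1456.
  V_q(n, t) = 1 + 56 + 1456 = 1513.
Step 2: q^n = 5^14 = 6103515625.
Step 3: Hamming bound ⌊q^n / V_q(n,t)⌋ = ⌊6103515625/1513⌋ = 4034048.
Step 4: Compare |C| = 5357129 to 4034048: violated.
The claimed |C| lies above the Hamming bound, so no 5-ary code of length 14 with d ≥ 5 can have 5357129 codewords.


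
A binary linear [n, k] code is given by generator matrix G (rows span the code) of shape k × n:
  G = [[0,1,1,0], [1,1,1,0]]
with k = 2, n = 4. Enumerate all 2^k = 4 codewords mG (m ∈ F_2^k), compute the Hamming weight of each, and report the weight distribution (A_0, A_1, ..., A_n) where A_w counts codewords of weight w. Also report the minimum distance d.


Weight distribution: A_0 = 1, A_1 = 1, A_2 = 1, A_3 = 1. Minimum distance d = 1.

Enumerate all 2^2 = 4 messages m ∈ F_2^2.
For each, compute codeword c = mG in F_2^4, then tally its weight.
  m = 00 → c = 0000, weight = 0.
  m = 10 → c = 0110, weight = 2.
  m = 01 → c = 1110, weight = 3.
  m = 11 → c = 1000, weight = 1.
Tally weights:
  weight 0: 1 codewords.
  weight 1: 1 codewords.
  weight 2: 1 codewords.
  weight 3: 1 codewords.
Minimum distance d = smallest w > 0 with A_w > 0 = 1.
Sanity: Σ A_w = 4 = 2^2 = 4 ✓.


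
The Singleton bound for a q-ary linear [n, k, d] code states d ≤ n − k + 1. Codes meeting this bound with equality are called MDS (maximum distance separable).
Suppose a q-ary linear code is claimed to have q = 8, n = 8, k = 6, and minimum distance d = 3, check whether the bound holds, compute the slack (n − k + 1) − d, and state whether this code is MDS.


Singleton RHS = n − k + 1 = 3, slack = 0, bound satisfied, MDS.

Singleton bound: d ≤ n − k + 1.
Here n = 8, k = 6, so n − k + 1 = 3.
Given d = 3, check d ≤ 3: YES.
Slack = (n − k + 1) − d = 0.
The code is MDS (slack = 0).
Description: the claimed parameters are [8, 6, 3]_8; such a code would be MDS (meets Singleton bound).


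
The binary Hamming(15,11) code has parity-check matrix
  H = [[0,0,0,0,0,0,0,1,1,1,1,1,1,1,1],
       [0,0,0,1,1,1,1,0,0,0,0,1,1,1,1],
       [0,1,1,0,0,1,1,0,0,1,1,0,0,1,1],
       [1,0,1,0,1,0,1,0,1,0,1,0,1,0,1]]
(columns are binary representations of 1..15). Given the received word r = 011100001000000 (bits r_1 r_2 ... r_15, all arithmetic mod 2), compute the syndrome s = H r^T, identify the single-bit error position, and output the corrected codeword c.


s = (1, 1, 0, 0)^T, error position = 12, corrected codeword c = 011100001001000

Compute s = H r^T mod 2 one row at a time:
  s_1 = 0 + 1 + 0 + 0 + 0 + 0 + 0 + 0 = 1 ≡ 1 (mod 2).
  s_2 = 1 + 0 + 0 + 0 + 0 + 0 + 0 + 0 = 1 ≡ 1 (mod 2).
  s_3 = 1 + 1 + 0 + 0 + 0 + 0 + 0 + 0 = 2 ≡ 0 (mod 2).
  s_4 = 0 + 1 + 0 + 0 + 1 + 0 + 0 + 0 = 2 ≡ 0 (mod 2).
s = (1, 1, 0, 0)^T — this equals column 12 of H (binary 1100), so error is at position 12.
Correct: flip bit 12 of r = 011100001000000 to get c = 011100001001000.


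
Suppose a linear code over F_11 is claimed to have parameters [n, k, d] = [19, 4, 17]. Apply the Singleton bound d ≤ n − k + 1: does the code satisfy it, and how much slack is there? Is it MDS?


Singleton RHS = n − k + 1 = 16, slack = -1, bound violated (no such code; not MDS).

Singleton bound: d ≤ n − k + 1.
Here n = 19, k = 4, so n − k + 1 = 16.
Given d = 17, check d ≤ 16: NO.
Slack = (n − k + 1) − d = -1.
The slack is negative: d = 17 exceeds n − k + 1 = 16 by 1, so the Singleton bound is violated and no linear [19, 4, 17]_11 code can exist. In particular it is not MDS (MDS requires d = n − k + 1 exactly).
Description: the claimed parameters are [19, 4, 17]_11; such a code would be impossible (violates the Singleton bound).


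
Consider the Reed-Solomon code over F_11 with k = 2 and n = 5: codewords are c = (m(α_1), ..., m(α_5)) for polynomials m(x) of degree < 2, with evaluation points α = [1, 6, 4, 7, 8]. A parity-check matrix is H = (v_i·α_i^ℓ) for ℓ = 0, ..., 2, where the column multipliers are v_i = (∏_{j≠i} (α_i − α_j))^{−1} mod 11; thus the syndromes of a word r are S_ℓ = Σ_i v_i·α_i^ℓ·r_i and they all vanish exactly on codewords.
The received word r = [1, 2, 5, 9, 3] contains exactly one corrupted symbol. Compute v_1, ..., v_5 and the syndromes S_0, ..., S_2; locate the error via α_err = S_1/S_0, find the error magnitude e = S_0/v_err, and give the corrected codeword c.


S = (1, 6, 3), error at position 2, error magnitude e = 9, c = [1, 4, 5, 9, 3].

Step 1: column multipliers v_i = (∏_{j≠i}(α_i − α_j))^{−1} mod 11.
  i = 1 (α = 1): (1−6)(1−4)(1−7)(1−8) = (−5)·(−3)·(−6)·(−7) = 630 ≡ 3, so v_1 = 3^{−1} = 4 (mod 11).
  i = 2 (α = 6): (6−1)(6−4)(6−7)(6−8) = 5·2·(−1)·(−2) = 20 ≡ 9, so v_2 = 9^{−1} = 5 (mod 11).
  i = 3 (α = 4): (4−1)(4−6)(4−7)(4−8) = 3·(−2)·(−3)·(−4) = −72 ≡ 5, so v_3 = 5^{−1} = 9 (mod 11).
  i = 4 (α = 7): (7−1)(7−6)(7−4)(7−8) = 6·1·3·(−1) = −18 ≡ 4, so v_4 = 4^{−1} = 3 (mod 11).
  i = 5 (α = 8): (8−1)(8−6)(8−4)(8−7) = 7·2·4·1 = 56 ≡ 1, so v_5 = 1^{−1} = 1 (mod 11).
  v = [4, 5, 9, 3, 1].
Step 2: syndromes of r = [1, 2, 5, 9, 3] (all sums mod 11).
  S_0 = Σ v_i r_i = 4·1 + 5·2 + 9·5 + 3·9 + 1·3 = 89 ≡ 1.
  S_1 = Σ v_i α_i r_i = 4·1·1 + 5·6·2 + 9·4·5 + 3·7·9 + 1·8·3 = 457 ≡ 6.
  α_i^2 mod 11 = [1, 3, 5, 5, 9].
  S_2 = Σ v_i α_i^2 r_i = 4·1·1 + 5·3·2 + 9·5·5 + 3·5·9 + 1·9·3 = 421 ≡ 3.
  S = (1, 6, 3) ≠ 0, so r is not a codeword (an error is present).
Step 3: locate the error. For a single error e at position i, S_ℓ = v_i·e·α_i^ℓ, so α_err = S_1/S_0.
  S_0^{−1} = 1^{−1} = 1 (mod 11), so α_err = 6·1 = 6 ≡ 6 = α_2. Error position i = 2.
  Consistency check: S_2/S_1 = 3·2 = 6 ≡ 6 = α_err ✓ (single-error assumption holds).
Step 4: error magnitude e = S_0/v_2 = S_0·∏_{j≠2}(α_2 − α_j) = 1·9 = 9 ≡ 9 (mod 11).
Step 5: correct position 2: c_2 = r_2 − e = 2 − 9 ≡ 4 (mod 11). Hence c = [1, 4, 5, 9, 3].
  Check: interpolating c through the α_i gives m(x) = 7 + 5·x (degree < 2) with m(α_i) = c_i for every i, so c is indeed a codeword.


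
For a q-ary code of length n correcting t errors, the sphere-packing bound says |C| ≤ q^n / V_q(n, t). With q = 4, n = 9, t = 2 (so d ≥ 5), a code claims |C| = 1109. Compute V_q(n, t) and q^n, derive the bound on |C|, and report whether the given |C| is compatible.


V_q(n, t) = 352, q^n = 262144, Hamming bound = 744, |C| = 1109 > bound (violated).

Step 1: Compute V_q(n, t) = Σ_{j=0}^2 C(n, j) (q−1)^j.
  j = 0: C(9,0)·(3)^0 = 1·1 = 1.
  j = 1: C(9,1)·(3)^1 = 9·3 = 27.
  j = 2: C(9,2)·(3)^2 = 36·9 = 324.
  V_q(n, t) = 1 + 27 + 324 = 352.
Step 2: q^n = 4^9 = 262144.
Step 3: Hamming bound ⌊q^n / V_q(n,t)⌋ = ⌊262144/352⌋ = 744.
Step 4: Compare |C| = 1109 to 744: violated.
The claimed |C| lies above the Hamming bound, so no 4-ary code of length 9 with d ≥ 5 can have 1109 codewords.


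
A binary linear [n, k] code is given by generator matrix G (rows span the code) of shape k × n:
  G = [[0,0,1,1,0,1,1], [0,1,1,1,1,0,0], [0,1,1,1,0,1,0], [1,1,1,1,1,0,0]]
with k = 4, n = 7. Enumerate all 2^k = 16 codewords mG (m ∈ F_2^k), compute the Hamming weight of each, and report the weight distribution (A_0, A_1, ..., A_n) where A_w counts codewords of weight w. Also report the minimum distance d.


Weight distribution: A_0 = 1, A_1 = 1, A_2 = 2, A_3 = 2, A_4 = 5, A_5 = 5. Minimum distance d = 1.

Enumerate all 2^4 = 16 messages m ∈ F_2^4.
For each, compute codeword c = mG in F_2^7, then tally its weight.
  m = 0000 → c = 0000000, weight = 0.
  m = 1000 → c = 0011011, weight = 4.
  m = 0100 → c = 0111100, weight = 4.
  m = 1100 → c = 0100111, weight = 4.
  m = 0010 → c = 0111010, weight = 4.
  m = 1010 → c = 0100001, weight = 2.
  m = 0110 → c = 0000110, weight = 2.
  m = 1110 → c = 0011101, weight = 4.
  m = 0001 → c = 1111100, weight = 5.
  m = 1001 → c = 1100111, weight = 5.
  m = 0101 → c = 1000000, weight = 1.
  m = 1101 → c = 1011011, weight = 5.
  m = 0011 → c = 1000110, weight = 3.
  m = 1011 → c = 1011101, weight = 5.
  m = 0111 → c = 1111010, weight = 5.
  m = 1111 → c = 1100001, weight = 3.
Tally weights:
  weight 0: 1 codewords.
  weight 1: 1 codewords.
  weight 2: 2 codewords.
  weight 3: 2 codewords.
  weight 4: 5 codewords.
  weight 5: 5 codewords.
Minimum distance d = smallest w > 0 with A_w > 0 = 1.
Sanity: Σ A_w = 16 = 2^4 = 16 ✓.
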